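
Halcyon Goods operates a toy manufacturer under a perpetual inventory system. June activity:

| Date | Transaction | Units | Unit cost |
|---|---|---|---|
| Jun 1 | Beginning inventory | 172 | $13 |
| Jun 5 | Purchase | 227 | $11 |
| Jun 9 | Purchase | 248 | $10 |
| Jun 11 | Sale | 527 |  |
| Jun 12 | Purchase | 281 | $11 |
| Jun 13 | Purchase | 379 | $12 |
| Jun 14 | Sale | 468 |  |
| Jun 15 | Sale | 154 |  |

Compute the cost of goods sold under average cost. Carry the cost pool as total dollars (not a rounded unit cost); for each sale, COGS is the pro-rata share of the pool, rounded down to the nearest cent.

After Jun 1: 172 on hand, pool $2,236.00 (≈ $13.0000 each)
After Jun 5: 399 on hand, pool $4,733.00 (≈ $11.8622 each)
After Jun 9: 647 on hand, pool $7,213.00 (≈ $11.1484 each)
Jun 11, sell 527: 527/647 × $7,213.00 → $5,875.19
After Jun 12: 401 on hand, pool $4,428.81 (≈ $11.0444 each)
After Jun 13: 780 on hand, pool $8,976.81 (≈ $11.5087 each)
Jun 14, sell 468: 468/780 × $8,976.81 → $5,386.08
Jun 15, sell 154: 154/312 × $3,590.73 → $1,772.34
Total COGS = $5,875.19 + $5,386.08 + $1,772.34 = $13,033.61
Ending inventory (cost pool remaining) = $1,818.39

COGS = $13,033.61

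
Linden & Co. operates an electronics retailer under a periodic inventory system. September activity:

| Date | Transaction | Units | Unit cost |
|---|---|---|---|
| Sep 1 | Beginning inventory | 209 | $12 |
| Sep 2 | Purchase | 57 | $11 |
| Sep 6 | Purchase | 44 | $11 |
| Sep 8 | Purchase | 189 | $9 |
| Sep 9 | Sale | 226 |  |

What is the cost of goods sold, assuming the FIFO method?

COGS = $2,695

Sep 9, 226 sold [FIFO — oldest first]: 209 @ $12 + 17 @ $11 = $2,695
Ending inventory: 40 @ $11 + 44 @ $11 + 189 @ $9 = $2,625
Check: goods available $5,320 = COGS $2,695 + ending $2,625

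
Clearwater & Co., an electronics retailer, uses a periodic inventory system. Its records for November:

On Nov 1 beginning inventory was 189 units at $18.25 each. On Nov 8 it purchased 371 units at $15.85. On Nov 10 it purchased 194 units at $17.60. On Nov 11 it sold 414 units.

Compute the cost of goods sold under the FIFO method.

COGS = $7,015.50

Nov 11, 414 sold [FIFO — oldest first]: 189 @ $18.25 + 225 @ $15.85 = $7,015.50
Ending inventory: 146 @ $15.85 + 194 @ $17.60 = $5,728.50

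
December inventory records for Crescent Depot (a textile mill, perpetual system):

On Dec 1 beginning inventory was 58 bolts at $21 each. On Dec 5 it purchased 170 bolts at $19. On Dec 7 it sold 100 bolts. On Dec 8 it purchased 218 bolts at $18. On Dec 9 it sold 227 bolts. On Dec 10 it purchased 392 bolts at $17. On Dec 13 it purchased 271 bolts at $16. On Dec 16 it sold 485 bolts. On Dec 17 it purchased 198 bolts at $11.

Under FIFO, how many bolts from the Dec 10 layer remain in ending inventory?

26

Dec 7, 100 sold [FIFO — oldest first]: 58 @ $21 + 42 @ $19 = $2,016
Dec 9, 227 sold [FIFO — oldest first]: 128 @ $19 + 99 @ $18 = $4,214
Dec 16, 485 sold [FIFO — oldest first]: 119 @ $18 + 366 @ $17 = $8,364
Total COGS = $2,016 + $4,214 + $8,364 = $14,594
Ending inventory: 26 @ $17 + 271 @ $16 + 198 @ $11 = $6,956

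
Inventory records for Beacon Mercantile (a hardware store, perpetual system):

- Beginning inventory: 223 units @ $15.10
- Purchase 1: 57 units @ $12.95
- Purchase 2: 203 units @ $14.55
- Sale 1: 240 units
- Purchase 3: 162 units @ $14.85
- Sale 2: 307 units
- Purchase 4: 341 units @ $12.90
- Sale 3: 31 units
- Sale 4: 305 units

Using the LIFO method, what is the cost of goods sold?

COGS = $12,319.40

Sale 1 (240) [LIFO — newest first]: 203 @ $14.55 + 37 @ $12.95 = $3,432.80
Sale 2 (307) [LIFO — newest first]: 162 @ $14.85 + 20 @ $12.95 + 125 @ $15.10 = $4,552.20
Sale 3 (31) [LIFO — newest first]: 31 @ $12.90 = $399.90
Sale 4 (305) [LIFO — newest first]: 305 @ $12.90 = $3,934.50
Total COGS = $3,432.80 + $4,552.20 + $399.90 + $3,934.50 = $12,319.40
Ending inventory: 98 @ $15.10 + 5 @ $12.90 = $1,544.30
Check: goods available $13,863.70 = COGS $12,319.40 + ending $1,544.30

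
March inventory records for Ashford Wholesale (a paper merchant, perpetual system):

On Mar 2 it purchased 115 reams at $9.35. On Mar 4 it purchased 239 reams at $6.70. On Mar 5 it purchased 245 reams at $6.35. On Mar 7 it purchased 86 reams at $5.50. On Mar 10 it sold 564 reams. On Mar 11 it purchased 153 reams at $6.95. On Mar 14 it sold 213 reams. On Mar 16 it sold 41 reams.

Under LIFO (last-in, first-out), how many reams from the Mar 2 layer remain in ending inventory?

20

Mar 10, 564 sold [LIFO — newest first]: 86 @ $5.50 + 245 @ $6.35 + 233 @ $6.70 = $3,589.85
Mar 14, 213 sold [LIFO — newest first]: 153 @ $6.95 + 6 @ $6.70 + 54 @ $9.35 = $1,608.45
Mar 16, 41 sold [LIFO — newest first]: 41 @ $9.35 = $383.35
Total COGS = $3,589.85 + $1,608.45 + $383.35 = $5,581.65
Ending inventory: 20 @ $9.35 = $187.00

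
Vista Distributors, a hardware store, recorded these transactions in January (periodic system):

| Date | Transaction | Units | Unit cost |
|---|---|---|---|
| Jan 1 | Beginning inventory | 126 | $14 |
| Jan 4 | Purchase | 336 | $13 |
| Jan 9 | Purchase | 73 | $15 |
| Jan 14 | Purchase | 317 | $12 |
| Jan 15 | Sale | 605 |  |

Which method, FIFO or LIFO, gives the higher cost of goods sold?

FIFO COGS: 126 @ $14 + 336 @ $13 + 73 @ $15 + 70 @ $12 = $8,067
LIFO COGS: 317 @ $12 + 73 @ $15 + 215 @ $13 = $7,694

FIFO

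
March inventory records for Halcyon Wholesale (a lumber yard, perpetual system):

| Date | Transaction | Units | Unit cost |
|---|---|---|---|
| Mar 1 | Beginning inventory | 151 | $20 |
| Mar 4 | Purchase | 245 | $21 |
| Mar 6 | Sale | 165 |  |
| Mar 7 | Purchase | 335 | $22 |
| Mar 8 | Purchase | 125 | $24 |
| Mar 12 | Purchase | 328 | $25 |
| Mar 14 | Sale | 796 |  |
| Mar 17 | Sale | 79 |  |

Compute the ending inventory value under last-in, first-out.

Ending inventory = $2,880

Mar 6, 165 sold [LIFO — newest first]: 165 @ $21 = $3,465
Mar 14, 796 sold [LIFO — newest first]: 328 @ $25 + 125 @ $24 + 335 @ $22 + 8 @ $21 = $18,738
Mar 17, 79 sold [LIFO — newest first]: 72 @ $21 + 7 @ $20 = $1,652
Total COGS = $3,465 + $18,738 + $1,652 = $23,855
Ending inventory: 144 @ $20 = $2,880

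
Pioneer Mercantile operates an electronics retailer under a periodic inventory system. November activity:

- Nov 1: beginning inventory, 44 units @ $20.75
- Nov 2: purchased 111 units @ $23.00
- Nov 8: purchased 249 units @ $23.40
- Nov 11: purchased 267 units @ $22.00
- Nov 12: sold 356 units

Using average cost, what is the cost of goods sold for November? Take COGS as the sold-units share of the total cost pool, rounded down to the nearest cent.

Nov 12, sell 356: 356/671 × $15,166.60 → $8,046.66
Ending inventory (cost pool remaining) = $7,119.94
Check: goods available $15,166.60 = COGS $8,046.66 + ending $7,119.94

COGS = $8,046.66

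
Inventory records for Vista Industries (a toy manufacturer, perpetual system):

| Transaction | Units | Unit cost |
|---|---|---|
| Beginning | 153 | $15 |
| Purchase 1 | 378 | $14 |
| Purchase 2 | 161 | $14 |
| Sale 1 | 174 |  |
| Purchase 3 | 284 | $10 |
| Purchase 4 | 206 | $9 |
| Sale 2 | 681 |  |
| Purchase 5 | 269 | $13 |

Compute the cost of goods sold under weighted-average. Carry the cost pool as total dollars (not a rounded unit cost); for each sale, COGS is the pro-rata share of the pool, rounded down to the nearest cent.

After Beginning: 153 on hand, pool $2,295.00 (≈ $15.0000 each)
After Purchase 1: 531 on hand, pool $7,587.00 (≈ $14.2881 each)
After Purchase 2: 692 on hand, pool $9,841.00 (≈ $14.2211 each)
Sale 1, sell 174: 174/692 × $9,841.00 → $2,474.47
After Purchase 3: 802 on hand, pool $10,206.53 (≈ $12.7263 each)
After Purchase 4: 1008 on hand, pool $12,060.53 (≈ $11.9648 each)
Sale 2, sell 681: 681/1008 × $12,060.53 → $8,148.03
After Purchase 5: 596 on hand, pool $7,409.50 (≈ $12.4320 each)
Total COGS = $2,474.47 + $8,148.03 = $10,622.50
Ending inventory (cost pool remaining) = $7,409.50
Check: goods available $18,032.00 = COGS $10,622.50 + ending $7,409.50

COGS = $10,622.50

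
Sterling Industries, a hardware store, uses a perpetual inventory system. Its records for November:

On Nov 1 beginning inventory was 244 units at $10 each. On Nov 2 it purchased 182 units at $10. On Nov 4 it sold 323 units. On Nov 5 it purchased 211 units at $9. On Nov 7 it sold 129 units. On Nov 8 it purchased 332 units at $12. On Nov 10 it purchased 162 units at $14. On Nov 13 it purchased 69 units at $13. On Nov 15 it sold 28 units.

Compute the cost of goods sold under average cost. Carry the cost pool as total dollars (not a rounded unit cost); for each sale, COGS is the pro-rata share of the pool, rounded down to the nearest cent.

COGS = $4,765.51

After Nov 1: 244 on hand, pool $2,440.00 (≈ $10.0000 each)
After Nov 2: 426 on hand, pool $4,260.00 (≈ $10.0000 each)
Nov 4, sell 323: 323/426 × $4,260.00 → $3,230.00
After Nov 5: 314 on hand, pool $2,929.00 (≈ $9.3280 each)
Nov 7, sell 129: 129/314 × $2,929.00 → $1,203.31
After Nov 8: 517 on hand, pool $5,709.69 (≈ $11.0439 each)
After Nov 10: 679 on hand, pool $7,977.69 (≈ $11.7492 each)
After Nov 13: 748 on hand, pool $8,874.69 (≈ $11.8646 each)
Nov 15, sell 28: 28/748 × $8,874.69 → $332.20
Total COGS = $3,230.00 + $1,203.31 + $332.20 = $4,765.51
Ending inventory (cost pool remaining) = $8,542.49
Check: goods available $13,308.00 = COGS $4,765.51 + ending $8,542.49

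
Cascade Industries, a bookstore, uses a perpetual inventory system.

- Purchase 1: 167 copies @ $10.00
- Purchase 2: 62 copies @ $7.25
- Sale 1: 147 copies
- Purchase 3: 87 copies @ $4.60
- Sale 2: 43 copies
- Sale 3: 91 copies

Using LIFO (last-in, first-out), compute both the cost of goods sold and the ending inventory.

COGS = $2,169.70; ending inventory = $350.00

Sale 1 (147) [LIFO — newest first]: 62 @ $7.25 + 85 @ $10.00 = $1,299.50
Sale 2 (43) [LIFO — newest first]: 43 @ $4.60 = $197.80
Sale 3 (91) [LIFO — newest first]: 44 @ $4.60 + 47 @ $10.00 = $672.40
Total COGS = $1,299.50 + $197.80 + $672.40 = $2,169.70
Ending inventory: 35 @ $10.00 = $350.00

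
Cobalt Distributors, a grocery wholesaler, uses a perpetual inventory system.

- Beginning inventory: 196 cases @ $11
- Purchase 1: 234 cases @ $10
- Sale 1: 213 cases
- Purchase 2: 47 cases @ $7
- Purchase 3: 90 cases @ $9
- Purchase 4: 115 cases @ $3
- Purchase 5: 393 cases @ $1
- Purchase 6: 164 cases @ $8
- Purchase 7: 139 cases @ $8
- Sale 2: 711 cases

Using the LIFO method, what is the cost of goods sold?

COGS = $4,992

Sale 1 (213) [LIFO — newest first]: 213 @ $10 = $2,130
Sale 2 (711) [LIFO — newest first]: 139 @ $8 + 164 @ $8 + 393 @ $1 + 15 @ $3 = $2,862
Total COGS = $2,130 + $2,862 = $4,992
Ending inventory: 196 @ $11 + 21 @ $10 + 47 @ $7 + 90 @ $9 + 100 @ $3 = $3,805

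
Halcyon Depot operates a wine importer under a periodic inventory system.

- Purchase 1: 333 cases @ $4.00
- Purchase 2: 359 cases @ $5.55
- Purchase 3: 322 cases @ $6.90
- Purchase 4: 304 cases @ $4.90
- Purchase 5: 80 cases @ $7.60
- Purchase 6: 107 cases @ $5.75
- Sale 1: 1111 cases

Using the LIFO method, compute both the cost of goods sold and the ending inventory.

COGS = $6,588.55; ending inventory = $1,670.55

Sale 1 (1111) [LIFO — newest first]: 107 @ $5.75 + 80 @ $7.60 + 304 @ $4.90 + 322 @ $6.90 + 298 @ $5.55 = $6,588.55
Ending inventory: 333 @ $4.00 + 61 @ $5.55 = $1,670.55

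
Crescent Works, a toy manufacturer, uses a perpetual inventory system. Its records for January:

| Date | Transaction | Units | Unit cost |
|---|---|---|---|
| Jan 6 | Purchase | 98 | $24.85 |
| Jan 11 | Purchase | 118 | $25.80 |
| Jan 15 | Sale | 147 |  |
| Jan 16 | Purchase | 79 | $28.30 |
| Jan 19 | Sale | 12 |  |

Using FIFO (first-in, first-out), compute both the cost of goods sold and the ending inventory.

Jan 15, 147 sold [FIFO — oldest first]: 98 @ $24.85 + 49 @ $25.80 = $3,699.50
Jan 19, 12 sold [FIFO — oldest first]: 12 @ $25.80 = $309.60
Total COGS = $3,699.50 + $309.60 = $4,009.10
Ending inventory: 57 @ $25.80 + 79 @ $28.30 = $3,706.30
Check: goods available $7,715.40 = COGS $4,009.10 + ending $3,706.30

COGS = $4,009.10; ending inventory = $3,706.30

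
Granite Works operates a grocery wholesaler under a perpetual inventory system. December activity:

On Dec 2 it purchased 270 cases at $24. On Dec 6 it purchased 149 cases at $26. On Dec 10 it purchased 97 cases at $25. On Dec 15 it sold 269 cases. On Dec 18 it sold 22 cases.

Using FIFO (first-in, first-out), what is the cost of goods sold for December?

Dec 15, 269 sold [FIFO — oldest first]: 269 @ $24 = $6,456
Dec 18, 22 sold [FIFO — oldest first]: 1 @ $24 + 21 @ $26 = $570
Total COGS = $6,456 + $570 = $7,026
Ending inventory: 128 @ $26 + 97 @ $25 = $5,753

COGS = $7,026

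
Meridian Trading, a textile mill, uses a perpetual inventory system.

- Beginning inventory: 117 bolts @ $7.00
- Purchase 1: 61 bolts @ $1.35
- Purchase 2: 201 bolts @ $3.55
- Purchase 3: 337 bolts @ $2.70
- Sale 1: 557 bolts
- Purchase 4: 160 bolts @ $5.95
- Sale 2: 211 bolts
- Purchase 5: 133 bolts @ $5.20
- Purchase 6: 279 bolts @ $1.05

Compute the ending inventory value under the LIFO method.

Sale 1 (557) [LIFO — newest first]: 337 @ $2.70 + 201 @ $3.55 + 19 @ $1.35 = $1,649.10
Sale 2 (211) [LIFO — newest first]: 160 @ $5.95 + 42 @ $1.35 + 9 @ $7.00 = $1,071.70
Total COGS = $1,649.10 + $1,071.70 = $2,720.80
Ending inventory: 108 @ $7.00 + 133 @ $5.20 + 279 @ $1.05 = $1,740.55

Ending inventory = $1,740.55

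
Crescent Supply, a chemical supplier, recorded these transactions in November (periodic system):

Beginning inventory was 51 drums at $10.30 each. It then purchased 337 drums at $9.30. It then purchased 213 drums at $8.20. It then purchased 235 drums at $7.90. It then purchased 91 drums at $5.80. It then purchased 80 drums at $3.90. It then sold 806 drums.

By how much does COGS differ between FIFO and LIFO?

$843.50

FIFO COGS: 51 @ $10.30 + 337 @ $9.30 + 213 @ $8.20 + 205 @ $7.90 = $7,025.50
LIFO COGS: 80 @ $3.90 + 91 @ $5.80 + 235 @ $7.90 + 213 @ $8.20 + 187 @ $9.30 = $6,182.00
Difference = |$7,025.50 − $6,182.00| = $843.50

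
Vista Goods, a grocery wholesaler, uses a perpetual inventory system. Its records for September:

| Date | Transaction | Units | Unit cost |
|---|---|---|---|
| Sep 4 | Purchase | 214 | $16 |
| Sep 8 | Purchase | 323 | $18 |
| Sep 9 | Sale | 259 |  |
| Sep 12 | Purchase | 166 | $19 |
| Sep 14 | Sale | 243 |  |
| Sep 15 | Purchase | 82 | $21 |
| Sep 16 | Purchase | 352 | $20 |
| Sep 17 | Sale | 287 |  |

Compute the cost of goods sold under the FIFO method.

COGS = $14,194

Sep 9, 259 sold [FIFO — oldest first]: 214 @ $16 + 45 @ $18 = $4,234
Sep 14, 243 sold [FIFO — oldest first]: 243 @ $18 = $4,374
Sep 17, 287 sold [FIFO — oldest first]: 35 @ $18 + 166 @ $19 + 82 @ $21 + 4 @ $20 = $5,586
Total COGS = $4,234 + $4,374 + $5,586 = $14,194
Ending inventory: 348 @ $20 = $6,960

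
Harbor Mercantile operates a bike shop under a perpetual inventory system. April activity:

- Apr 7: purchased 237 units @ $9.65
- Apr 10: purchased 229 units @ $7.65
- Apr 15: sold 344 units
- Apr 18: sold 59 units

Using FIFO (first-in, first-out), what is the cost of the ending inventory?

Apr 15, 344 sold [FIFO — oldest first]: 237 @ $9.65 + 107 @ $7.65 = $3,105.60
Apr 18, 59 sold [FIFO — oldest first]: 59 @ $7.65 = $451.35
Total COGS = $3,105.60 + $451.35 = $3,556.95
Ending inventory: 63 @ $7.65 = $481.95

Ending inventory = $481.95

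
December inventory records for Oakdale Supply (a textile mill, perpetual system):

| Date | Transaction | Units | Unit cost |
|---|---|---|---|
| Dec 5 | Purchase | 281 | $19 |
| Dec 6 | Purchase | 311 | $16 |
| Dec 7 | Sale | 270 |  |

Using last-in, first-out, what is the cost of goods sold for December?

Dec 7, 270 sold [LIFO — newest first]: 270 @ $16 = $4,320
Ending inventory: 281 @ $19 + 41 @ $16 = $5,995

COGS = $4,320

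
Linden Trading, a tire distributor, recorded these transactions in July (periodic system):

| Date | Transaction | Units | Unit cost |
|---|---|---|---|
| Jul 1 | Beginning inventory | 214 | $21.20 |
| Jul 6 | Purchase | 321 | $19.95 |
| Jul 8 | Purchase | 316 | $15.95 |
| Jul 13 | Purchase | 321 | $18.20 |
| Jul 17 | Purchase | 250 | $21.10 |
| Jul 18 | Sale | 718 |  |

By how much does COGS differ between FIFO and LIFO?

$397.75

FIFO COGS: 214 @ $21.20 + 321 @ $19.95 + 183 @ $15.95 = $13,859.60
LIFO COGS: 250 @ $21.10 + 321 @ $18.20 + 147 @ $15.95 = $13,461.85
Difference = |$13,859.60 − $13,461.85| = $397.75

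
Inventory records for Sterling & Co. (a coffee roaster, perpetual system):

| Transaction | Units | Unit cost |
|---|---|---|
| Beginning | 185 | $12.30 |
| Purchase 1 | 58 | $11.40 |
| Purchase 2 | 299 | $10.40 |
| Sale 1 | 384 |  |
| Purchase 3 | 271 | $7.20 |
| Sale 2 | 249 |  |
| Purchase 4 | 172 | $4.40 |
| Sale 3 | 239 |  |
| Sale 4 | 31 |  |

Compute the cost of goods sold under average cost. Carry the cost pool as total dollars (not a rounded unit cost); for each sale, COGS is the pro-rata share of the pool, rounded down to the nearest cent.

After Beginning: 185 on hand, pool $2,275.50 (≈ $12.3000 each)
After Purchase 1: 243 on hand, pool $2,936.70 (≈ $12.0852 each)
After Purchase 2: 542 on hand, pool $6,046.30 (≈ $11.1555 each)
Sale 1, sell 384: 384/542 × $6,046.30 → $4,283.72
After Purchase 3: 429 on hand, pool $3,713.78 (≈ $8.6568 each)
Sale 2, sell 249: 249/429 × $3,713.78 → $2,155.55
After Purchase 4: 352 on hand, pool $2,315.03 (≈ $6.5768 each)
Sale 3, sell 239: 239/352 × $2,315.03 → $1,571.85
Sale 4, sell 31: 31/113 × $743.18 → $203.88
Total COGS = $4,283.72 + $2,155.55 + $1,571.85 + $203.88 = $8,215.00
Ending inventory (cost pool remaining) = $539.30

COGS = $8,215.00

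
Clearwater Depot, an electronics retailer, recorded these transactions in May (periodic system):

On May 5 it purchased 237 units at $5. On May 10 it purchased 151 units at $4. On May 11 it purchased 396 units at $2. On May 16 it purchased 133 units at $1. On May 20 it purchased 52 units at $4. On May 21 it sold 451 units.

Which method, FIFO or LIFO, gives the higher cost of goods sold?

FIFO COGS: 237 @ $5 + 151 @ $4 + 63 @ $2 = $1,915
LIFO COGS: 52 @ $4 + 133 @ $1 + 266 @ $2 = $873

FIFO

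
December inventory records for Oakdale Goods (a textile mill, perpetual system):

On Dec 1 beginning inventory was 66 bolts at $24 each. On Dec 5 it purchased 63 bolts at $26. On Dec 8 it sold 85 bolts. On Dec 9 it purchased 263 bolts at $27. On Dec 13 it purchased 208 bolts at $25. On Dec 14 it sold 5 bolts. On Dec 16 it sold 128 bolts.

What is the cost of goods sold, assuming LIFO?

Dec 8, 85 sold [LIFO — newest first]: 63 @ $26 + 22 @ $24 = $2,166
Dec 14, 5 sold [LIFO — newest first]: 5 @ $25 = $125
Dec 16, 128 sold [LIFO — newest first]: 128 @ $25 = $3,200
Total COGS = $2,166 + $125 + $3,200 = $5,491
Ending inventory: 44 @ $24 + 263 @ $27 + 75 @ $25 = $10,032

COGS = $5,491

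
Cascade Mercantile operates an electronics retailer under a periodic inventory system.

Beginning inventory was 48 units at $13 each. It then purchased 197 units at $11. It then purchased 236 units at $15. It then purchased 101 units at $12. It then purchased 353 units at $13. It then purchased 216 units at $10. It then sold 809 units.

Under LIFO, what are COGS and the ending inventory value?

Sale 1 (809) [LIFO — newest first]: 216 @ $10 + 353 @ $13 + 101 @ $12 + 139 @ $15 = $10,046
Ending inventory: 48 @ $13 + 197 @ $11 + 97 @ $15 = $4,246
Check: goods available $14,292 = COGS $10,046 + ending $4,246

COGS = $10,046; ending inventory = $4,246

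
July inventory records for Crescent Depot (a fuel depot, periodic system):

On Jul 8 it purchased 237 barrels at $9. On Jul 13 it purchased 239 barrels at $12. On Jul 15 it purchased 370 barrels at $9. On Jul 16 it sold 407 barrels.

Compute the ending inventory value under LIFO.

Ending inventory = $4,557

Jul 16, 407 sold [LIFO — newest first]: 370 @ $9 + 37 @ $12 = $3,774
Ending inventory: 237 @ $9 + 202 @ $12 = $4,557
Check: goods available $8,331 = COGS $3,774 + ending $4,557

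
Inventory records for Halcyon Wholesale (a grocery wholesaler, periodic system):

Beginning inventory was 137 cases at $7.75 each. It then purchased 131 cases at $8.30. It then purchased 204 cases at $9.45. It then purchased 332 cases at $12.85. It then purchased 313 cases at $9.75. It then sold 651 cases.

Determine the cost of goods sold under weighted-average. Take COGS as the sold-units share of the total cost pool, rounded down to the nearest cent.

Sale 1, sell 651: 651/1117 × $11,394.80 → $6,641.01
Ending inventory (cost pool remaining) = $4,753.79

COGS = $6,641.01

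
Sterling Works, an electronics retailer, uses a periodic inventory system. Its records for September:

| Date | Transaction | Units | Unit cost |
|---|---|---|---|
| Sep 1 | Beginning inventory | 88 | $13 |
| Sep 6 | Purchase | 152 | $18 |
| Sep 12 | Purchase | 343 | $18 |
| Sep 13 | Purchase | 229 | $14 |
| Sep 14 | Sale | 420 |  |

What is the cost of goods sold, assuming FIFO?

Sep 14, 420 sold [FIFO — oldest first]: 88 @ $13 + 152 @ $18 + 180 @ $18 = $7,120
Ending inventory: 163 @ $18 + 229 @ $14 = $6,140

COGS = $7,120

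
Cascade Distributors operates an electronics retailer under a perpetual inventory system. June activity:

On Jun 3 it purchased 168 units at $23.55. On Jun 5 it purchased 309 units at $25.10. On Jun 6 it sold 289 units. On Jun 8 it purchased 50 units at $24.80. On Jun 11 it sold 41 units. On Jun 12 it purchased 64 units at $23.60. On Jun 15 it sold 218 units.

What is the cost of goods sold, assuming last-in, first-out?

COGS = $13,450.05

Jun 6, 289 sold [LIFO — newest first]: 289 @ $25.10 = $7,253.90
Jun 11, 41 sold [LIFO — newest first]: 41 @ $24.80 = $1,016.80
Jun 15, 218 sold [LIFO — newest first]: 64 @ $23.60 + 9 @ $24.80 + 20 @ $25.10 + 125 @ $23.55 = $5,179.35
Total COGS = $7,253.90 + $1,016.80 + $5,179.35 = $13,450.05
Ending inventory: 43 @ $23.55 = $1,012.65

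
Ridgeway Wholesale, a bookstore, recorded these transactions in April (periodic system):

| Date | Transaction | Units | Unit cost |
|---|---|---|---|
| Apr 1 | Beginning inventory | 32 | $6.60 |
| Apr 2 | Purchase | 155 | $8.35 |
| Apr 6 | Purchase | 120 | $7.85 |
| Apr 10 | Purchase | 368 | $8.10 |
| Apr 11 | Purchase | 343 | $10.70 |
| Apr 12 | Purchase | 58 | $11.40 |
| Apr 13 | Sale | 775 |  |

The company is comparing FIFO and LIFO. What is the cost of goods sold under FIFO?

FIFO COGS: 32 @ $6.60 + 155 @ $8.35 + 120 @ $7.85 + 368 @ $8.10 + 100 @ $10.70 = $6,498.25
LIFO COGS: 58 @ $11.40 + 343 @ $10.70 + 368 @ $8.10 + 6 @ $7.85 = $7,359.20

COGS = $6,498.25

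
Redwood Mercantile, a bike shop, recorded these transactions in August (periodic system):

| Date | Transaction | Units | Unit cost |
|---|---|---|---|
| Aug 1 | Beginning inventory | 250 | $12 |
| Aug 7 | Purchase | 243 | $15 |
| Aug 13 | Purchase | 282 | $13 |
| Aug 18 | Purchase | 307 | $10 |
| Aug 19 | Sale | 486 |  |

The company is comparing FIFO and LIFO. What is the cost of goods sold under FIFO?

COGS = $6,540

FIFO COGS: 250 @ $12 + 236 @ $15 = $6,540
LIFO COGS: 307 @ $10 + 179 @ $13 = $5,397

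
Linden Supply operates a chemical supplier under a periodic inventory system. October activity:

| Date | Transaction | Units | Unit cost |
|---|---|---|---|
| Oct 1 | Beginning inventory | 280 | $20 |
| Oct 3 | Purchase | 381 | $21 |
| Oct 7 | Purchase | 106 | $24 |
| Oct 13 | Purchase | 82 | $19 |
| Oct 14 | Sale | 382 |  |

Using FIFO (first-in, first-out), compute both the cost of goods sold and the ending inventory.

COGS = $7,742; ending inventory = $9,961

Oct 14, 382 sold [FIFO — oldest first]: 280 @ $20 + 102 @ $21 = $7,742
Ending inventory: 279 @ $21 + 106 @ $24 + 82 @ $19 = $9,961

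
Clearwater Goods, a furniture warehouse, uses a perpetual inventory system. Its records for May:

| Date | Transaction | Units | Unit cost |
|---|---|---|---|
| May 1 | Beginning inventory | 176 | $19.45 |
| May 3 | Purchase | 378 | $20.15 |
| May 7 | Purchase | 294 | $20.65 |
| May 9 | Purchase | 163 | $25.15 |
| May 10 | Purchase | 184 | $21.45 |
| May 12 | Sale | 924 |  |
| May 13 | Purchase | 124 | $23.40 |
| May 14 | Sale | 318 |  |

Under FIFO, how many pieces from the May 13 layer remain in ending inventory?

77

May 12, 924 sold [FIFO — oldest first]: 176 @ $19.45 + 378 @ $20.15 + 294 @ $20.65 + 76 @ $25.15 = $19,022.40
May 14, 318 sold [FIFO — oldest first]: 87 @ $25.15 + 184 @ $21.45 + 47 @ $23.40 = $7,234.65
Total COGS = $19,022.40 + $7,234.65 = $26,257.05
Ending inventory: 77 @ $23.40 = $1,801.80
Check: goods available $28,058.85 = COGS $26,257.05 + ending $1,801.80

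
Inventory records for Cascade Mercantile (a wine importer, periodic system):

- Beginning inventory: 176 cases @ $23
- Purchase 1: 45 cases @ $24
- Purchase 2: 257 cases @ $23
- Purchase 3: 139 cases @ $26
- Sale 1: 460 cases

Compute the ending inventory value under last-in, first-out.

Ending inventory = $3,611

Sale 1 (460) [LIFO — newest first]: 139 @ $26 + 257 @ $23 + 45 @ $24 + 19 @ $23 = $11,042
Ending inventory: 157 @ $23 = $3,611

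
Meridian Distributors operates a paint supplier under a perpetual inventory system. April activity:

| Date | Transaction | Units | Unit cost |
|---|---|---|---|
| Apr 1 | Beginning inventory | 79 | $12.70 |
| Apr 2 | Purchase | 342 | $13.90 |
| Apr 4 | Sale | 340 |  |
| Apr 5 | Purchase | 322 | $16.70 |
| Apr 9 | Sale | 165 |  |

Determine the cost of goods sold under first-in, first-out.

Apr 4, 340 sold [FIFO — oldest first]: 79 @ $12.70 + 261 @ $13.90 = $4,631.20
Apr 9, 165 sold [FIFO — oldest first]: 81 @ $13.90 + 84 @ $16.70 = $2,528.70
Total COGS = $4,631.20 + $2,528.70 = $7,159.90
Ending inventory: 238 @ $16.70 = $3,974.60

COGS = $7,159.90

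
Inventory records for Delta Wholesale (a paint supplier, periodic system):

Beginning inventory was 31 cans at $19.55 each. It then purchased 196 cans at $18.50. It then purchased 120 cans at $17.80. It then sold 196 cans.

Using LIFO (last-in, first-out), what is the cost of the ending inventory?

Sale 1 (196) [LIFO — newest first]: 120 @ $17.80 + 76 @ $18.50 = $3,542.00
Ending inventory: 31 @ $19.55 + 120 @ $18.50 = $2,826.05

Ending inventory = $2,826.05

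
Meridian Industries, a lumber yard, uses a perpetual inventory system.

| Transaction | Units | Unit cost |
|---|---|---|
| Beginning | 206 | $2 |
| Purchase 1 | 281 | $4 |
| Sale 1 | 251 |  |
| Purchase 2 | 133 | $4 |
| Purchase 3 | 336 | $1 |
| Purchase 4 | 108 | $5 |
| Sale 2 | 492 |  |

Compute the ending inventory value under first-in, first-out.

Ending inventory = $753

Sale 1 (251) [FIFO — oldest first]: 206 @ $2 + 45 @ $4 = $592
Sale 2 (492) [FIFO — oldest first]: 236 @ $4 + 133 @ $4 + 123 @ $1 = $1,599
Total COGS = $592 + $1,599 = $2,191
Ending inventory: 213 @ $1 + 108 @ $5 = $753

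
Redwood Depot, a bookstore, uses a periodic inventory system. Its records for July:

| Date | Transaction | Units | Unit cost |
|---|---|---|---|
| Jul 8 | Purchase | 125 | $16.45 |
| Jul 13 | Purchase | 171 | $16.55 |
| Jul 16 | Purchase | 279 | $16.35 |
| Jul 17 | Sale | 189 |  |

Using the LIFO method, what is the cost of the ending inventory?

Jul 17, 189 sold [LIFO — newest first]: 189 @ $16.35 = $3,090.15
Ending inventory: 125 @ $16.45 + 171 @ $16.55 + 90 @ $16.35 = $6,357.80

Ending inventory = $6,357.80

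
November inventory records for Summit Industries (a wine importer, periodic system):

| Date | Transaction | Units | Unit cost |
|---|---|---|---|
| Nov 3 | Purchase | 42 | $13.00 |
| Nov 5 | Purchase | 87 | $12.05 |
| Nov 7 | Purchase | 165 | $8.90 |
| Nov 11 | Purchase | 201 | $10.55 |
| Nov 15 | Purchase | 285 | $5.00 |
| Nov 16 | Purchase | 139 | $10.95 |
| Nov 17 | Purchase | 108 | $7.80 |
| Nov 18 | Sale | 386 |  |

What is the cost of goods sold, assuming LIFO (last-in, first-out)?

Nov 18, 386 sold [LIFO — newest first]: 108 @ $7.80 + 139 @ $10.95 + 139 @ $5.00 = $3,059.45
Ending inventory: 42 @ $13.00 + 87 @ $12.05 + 165 @ $8.90 + 201 @ $10.55 + 146 @ $5.00 = $5,913.40
Check: goods available $8,972.85 = COGS $3,059.45 + ending $5,913.40

COGS = $3,059.45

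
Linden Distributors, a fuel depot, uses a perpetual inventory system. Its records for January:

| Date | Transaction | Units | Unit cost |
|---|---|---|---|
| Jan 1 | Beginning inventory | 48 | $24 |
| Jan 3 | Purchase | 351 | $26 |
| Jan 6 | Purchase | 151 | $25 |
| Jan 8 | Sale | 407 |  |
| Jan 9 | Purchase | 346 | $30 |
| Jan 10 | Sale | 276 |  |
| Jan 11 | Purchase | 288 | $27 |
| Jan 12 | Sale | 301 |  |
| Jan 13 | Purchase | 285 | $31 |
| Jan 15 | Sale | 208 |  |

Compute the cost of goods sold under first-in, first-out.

Jan 8, 407 sold [FIFO — oldest first]: 48 @ $24 + 351 @ $26 + 8 @ $25 = $10,478
Jan 10, 276 sold [FIFO — oldest first]: 143 @ $25 + 133 @ $30 = $7,565
Jan 12, 301 sold [FIFO — oldest first]: 213 @ $30 + 88 @ $27 = $8,766
Jan 15, 208 sold [FIFO — oldest first]: 200 @ $27 + 8 @ $31 = $5,648
Total COGS = $10,478 + $7,565 + $8,766 + $5,648 = $32,457
Ending inventory: 277 @ $31 = $8,587
Check: goods available $41,044 = COGS $32,457 + ending $8,587

COGS = $32,457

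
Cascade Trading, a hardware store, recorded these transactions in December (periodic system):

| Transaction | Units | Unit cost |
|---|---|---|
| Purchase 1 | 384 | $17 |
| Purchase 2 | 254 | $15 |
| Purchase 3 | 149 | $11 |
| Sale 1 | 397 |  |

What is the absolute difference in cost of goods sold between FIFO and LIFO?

FIFO COGS: 384 @ $17 + 13 @ $15 = $6,723
LIFO COGS: 149 @ $11 + 248 @ $15 = $5,359
Difference = |$6,723 − $5,359| = $1,364

$1,364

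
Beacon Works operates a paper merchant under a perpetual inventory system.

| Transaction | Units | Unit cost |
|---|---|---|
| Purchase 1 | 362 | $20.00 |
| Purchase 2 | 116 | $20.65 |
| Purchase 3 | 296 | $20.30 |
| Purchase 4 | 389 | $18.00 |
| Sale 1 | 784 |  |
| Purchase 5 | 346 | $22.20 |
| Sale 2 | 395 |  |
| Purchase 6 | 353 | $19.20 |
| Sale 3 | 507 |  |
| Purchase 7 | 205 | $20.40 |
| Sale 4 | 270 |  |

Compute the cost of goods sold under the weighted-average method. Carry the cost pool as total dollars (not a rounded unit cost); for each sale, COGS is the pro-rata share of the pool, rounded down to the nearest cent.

COGS = $39,045.13

After Purchase 1: 362 on hand, pool $7,240.00 (≈ $20.0000 each)
After Purchase 2: 478 on hand, pool $9,635.40 (≈ $20.1577 each)
After Purchase 3: 774 on hand, pool $15,644.20 (≈ $20.2121 each)
After Purchase 4: 1163 on hand, pool $22,646.20 (≈ $19.4722 each)
Sale 1, sell 784: 784/1163 × $22,646.20 → $15,266.22
After Purchase 5: 725 on hand, pool $15,061.18 (≈ $20.7740 each)
Sale 2, sell 395: 395/725 × $15,061.18 → $8,205.74
After Purchase 6: 683 on hand, pool $13,633.04 (≈ $19.9605 each)
Sale 3, sell 507: 507/683 × $13,633.04 → $10,119.98
After Purchase 7: 381 on hand, pool $7,695.06 (≈ $20.1970 each)
Sale 4, sell 270: 270/381 × $7,695.06 → $5,453.19
Total COGS = $15,266.22 + $8,205.74 + $10,119.98 + $5,453.19 = $39,045.13
Ending inventory (cost pool remaining) = $2,241.87
Check: goods available $41,287.00 = COGS $39,045.13 + ending $2,241.87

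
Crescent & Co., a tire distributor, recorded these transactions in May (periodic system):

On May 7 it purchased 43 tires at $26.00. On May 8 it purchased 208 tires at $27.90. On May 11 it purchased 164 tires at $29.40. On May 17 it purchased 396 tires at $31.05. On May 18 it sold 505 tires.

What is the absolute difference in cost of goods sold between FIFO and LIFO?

FIFO COGS: 43 @ $26.00 + 208 @ $27.90 + 164 @ $29.40 + 90 @ $31.05 = $14,537.30
LIFO COGS: 396 @ $31.05 + 109 @ $29.40 = $15,500.40
Difference = |$14,537.30 − $15,500.40| = $963.10

$963.10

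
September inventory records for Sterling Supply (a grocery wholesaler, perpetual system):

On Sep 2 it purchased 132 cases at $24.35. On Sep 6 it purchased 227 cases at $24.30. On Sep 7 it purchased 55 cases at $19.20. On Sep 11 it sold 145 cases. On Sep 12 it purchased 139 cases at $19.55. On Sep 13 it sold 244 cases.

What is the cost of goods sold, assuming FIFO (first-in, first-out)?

Sep 11, 145 sold [FIFO — oldest first]: 132 @ $24.35 + 13 @ $24.30 = $3,530.10
Sep 13, 244 sold [FIFO — oldest first]: 214 @ $24.30 + 30 @ $19.20 = $5,776.20
Total COGS = $3,530.10 + $5,776.20 = $9,306.30
Ending inventory: 25 @ $19.20 + 139 @ $19.55 = $3,197.45

COGS = $9,306.30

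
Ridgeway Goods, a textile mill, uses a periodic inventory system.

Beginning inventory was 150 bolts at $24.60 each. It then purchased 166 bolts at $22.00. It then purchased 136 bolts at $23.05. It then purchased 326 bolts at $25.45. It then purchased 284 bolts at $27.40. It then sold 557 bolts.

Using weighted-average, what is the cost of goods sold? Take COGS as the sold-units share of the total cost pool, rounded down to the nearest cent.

COGS = $13,927.67

Sale 1, sell 557: 557/1062 × $26,555.10 → $13,927.67
Ending inventory (cost pool remaining) = $12,627.43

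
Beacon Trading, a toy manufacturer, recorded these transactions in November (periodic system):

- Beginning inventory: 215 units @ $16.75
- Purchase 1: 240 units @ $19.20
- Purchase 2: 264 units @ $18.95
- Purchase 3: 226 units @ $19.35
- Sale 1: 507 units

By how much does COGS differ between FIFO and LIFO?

FIFO COGS: 215 @ $16.75 + 240 @ $19.20 + 52 @ $18.95 = $9,194.65
LIFO COGS: 226 @ $19.35 + 264 @ $18.95 + 17 @ $19.20 = $9,702.30
Difference = |$9,194.65 − $9,702.30| = $507.65

$507.65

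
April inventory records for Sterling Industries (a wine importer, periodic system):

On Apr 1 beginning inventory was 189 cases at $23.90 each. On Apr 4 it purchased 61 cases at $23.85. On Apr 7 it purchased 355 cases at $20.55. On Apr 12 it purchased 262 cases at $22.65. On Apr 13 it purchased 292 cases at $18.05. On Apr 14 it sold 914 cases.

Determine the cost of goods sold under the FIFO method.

COGS = $20,049.85

Apr 14, 914 sold [FIFO — oldest first]: 189 @ $23.90 + 61 @ $23.85 + 355 @ $20.55 + 262 @ $22.65 + 47 @ $18.05 = $20,049.85
Ending inventory: 245 @ $18.05 = $4,422.25
Check: goods available $24,472.10 = COGS $20,049.85 + ending $4,422.25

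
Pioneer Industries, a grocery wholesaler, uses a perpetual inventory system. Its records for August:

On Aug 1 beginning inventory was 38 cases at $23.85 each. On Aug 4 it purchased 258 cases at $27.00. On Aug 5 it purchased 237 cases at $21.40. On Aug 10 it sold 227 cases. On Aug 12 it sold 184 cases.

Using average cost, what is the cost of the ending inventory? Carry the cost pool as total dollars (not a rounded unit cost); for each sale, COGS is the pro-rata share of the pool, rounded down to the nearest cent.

After Aug 1: 38 on hand, pool $906.30 (≈ $23.8500 each)
After Aug 4: 296 on hand, pool $7,872.30 (≈ $26.5956 each)
After Aug 5: 533 on hand, pool $12,944.10 (≈ $24.2854 each)
Aug 10, sell 227: 227/533 × $12,944.10 → $5,512.77
Aug 12, sell 184: 184/306 × $7,431.33 → $4,468.51
Total COGS = $5,512.77 + $4,468.51 = $9,981.28
Ending inventory (cost pool remaining) = $2,962.82
Check: goods available $12,944.10 = COGS $9,981.28 + ending $2,962.82

Ending inventory = $2,962.82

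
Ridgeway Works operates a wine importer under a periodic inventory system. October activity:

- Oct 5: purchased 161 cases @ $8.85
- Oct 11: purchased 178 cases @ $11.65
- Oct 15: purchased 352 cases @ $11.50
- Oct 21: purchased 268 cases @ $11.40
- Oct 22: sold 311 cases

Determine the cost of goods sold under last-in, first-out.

COGS = $3,549.70

Oct 22, 311 sold [LIFO — newest first]: 268 @ $11.40 + 43 @ $11.50 = $3,549.70
Ending inventory: 161 @ $8.85 + 178 @ $11.65 + 309 @ $11.50 = $7,052.05
Check: goods available $10,601.75 = COGS $3,549.70 + ending $7,052.05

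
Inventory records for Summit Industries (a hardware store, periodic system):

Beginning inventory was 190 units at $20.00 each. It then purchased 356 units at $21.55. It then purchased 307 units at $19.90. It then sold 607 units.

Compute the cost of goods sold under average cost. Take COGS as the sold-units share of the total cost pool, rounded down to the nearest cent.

COGS = $12,510.81

Sale 1, sell 607: 607/853 × $17,581.10 → $12,510.81
Ending inventory (cost pool remaining) = $5,070.29
Check: goods available $17,581.10 = COGS $12,510.81 + ending $5,070.29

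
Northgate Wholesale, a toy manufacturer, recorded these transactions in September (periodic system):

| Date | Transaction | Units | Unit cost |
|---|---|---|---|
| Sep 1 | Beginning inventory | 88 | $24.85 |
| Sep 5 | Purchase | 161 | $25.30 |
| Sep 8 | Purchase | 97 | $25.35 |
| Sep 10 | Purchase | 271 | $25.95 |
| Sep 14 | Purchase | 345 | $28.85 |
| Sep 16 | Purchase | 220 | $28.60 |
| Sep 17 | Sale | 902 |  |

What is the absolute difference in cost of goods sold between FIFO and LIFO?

FIFO COGS: 88 @ $24.85 + 161 @ $25.30 + 97 @ $25.35 + 271 @ $25.95 + 285 @ $28.85 = $23,973.75
LIFO COGS: 220 @ $28.60 + 345 @ $28.85 + 271 @ $25.95 + 66 @ $25.35 = $24,950.80
Difference = |$23,973.75 − $24,950.80| = $977.05

$977.05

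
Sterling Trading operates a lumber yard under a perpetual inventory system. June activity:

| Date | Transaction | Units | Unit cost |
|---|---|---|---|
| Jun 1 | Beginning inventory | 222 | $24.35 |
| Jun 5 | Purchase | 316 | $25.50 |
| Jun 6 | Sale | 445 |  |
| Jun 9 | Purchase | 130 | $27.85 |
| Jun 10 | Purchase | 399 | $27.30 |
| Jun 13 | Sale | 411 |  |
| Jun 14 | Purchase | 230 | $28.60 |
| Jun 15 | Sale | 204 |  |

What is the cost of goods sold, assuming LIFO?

COGS = $28,260.45

Jun 6, 445 sold [LIFO — newest first]: 316 @ $25.50 + 129 @ $24.35 = $11,199.15
Jun 13, 411 sold [LIFO — newest first]: 399 @ $27.30 + 12 @ $27.85 = $11,226.90
Jun 15, 204 sold [LIFO — newest first]: 204 @ $28.60 = $5,834.40
Total COGS = $11,199.15 + $11,226.90 + $5,834.40 = $28,260.45
Ending inventory: 93 @ $24.35 + 118 @ $27.85 + 26 @ $28.60 = $6,294.45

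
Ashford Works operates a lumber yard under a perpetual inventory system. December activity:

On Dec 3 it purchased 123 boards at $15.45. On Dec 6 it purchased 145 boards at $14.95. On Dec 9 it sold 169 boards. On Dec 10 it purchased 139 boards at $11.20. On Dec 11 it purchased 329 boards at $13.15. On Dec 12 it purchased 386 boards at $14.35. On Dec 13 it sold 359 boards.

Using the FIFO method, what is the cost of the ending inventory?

Dec 9, 169 sold [FIFO — oldest first]: 123 @ $15.45 + 46 @ $14.95 = $2,588.05
Dec 13, 359 sold [FIFO — oldest first]: 99 @ $14.95 + 139 @ $11.20 + 121 @ $13.15 = $4,628.00
Total COGS = $2,588.05 + $4,628.00 = $7,216.05
Ending inventory: 208 @ $13.15 + 386 @ $14.35 = $8,274.30

Ending inventory = $8,274.30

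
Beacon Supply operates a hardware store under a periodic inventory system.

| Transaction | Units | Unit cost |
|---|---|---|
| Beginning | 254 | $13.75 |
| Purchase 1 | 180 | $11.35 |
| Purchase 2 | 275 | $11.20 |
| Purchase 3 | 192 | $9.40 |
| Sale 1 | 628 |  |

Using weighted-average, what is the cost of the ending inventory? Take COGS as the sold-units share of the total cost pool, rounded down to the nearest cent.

Sale 1, sell 628: 628/901 × $10,420.30 → $7,262.98
Ending inventory (cost pool remaining) = $3,157.32
Check: goods available $10,420.30 = COGS $7,262.98 + ending $3,157.32

Ending inventory = $3,157.32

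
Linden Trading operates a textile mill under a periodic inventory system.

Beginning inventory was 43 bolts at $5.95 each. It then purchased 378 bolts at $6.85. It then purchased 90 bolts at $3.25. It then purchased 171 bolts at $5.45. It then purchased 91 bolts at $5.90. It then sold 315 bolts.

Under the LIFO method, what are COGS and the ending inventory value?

COGS = $1,641.10; ending inventory = $2,965.40

Sale 1 (315) [LIFO — newest first]: 91 @ $5.90 + 171 @ $5.45 + 53 @ $3.25 = $1,641.10
Ending inventory: 43 @ $5.95 + 378 @ $6.85 + 37 @ $3.25 = $2,965.40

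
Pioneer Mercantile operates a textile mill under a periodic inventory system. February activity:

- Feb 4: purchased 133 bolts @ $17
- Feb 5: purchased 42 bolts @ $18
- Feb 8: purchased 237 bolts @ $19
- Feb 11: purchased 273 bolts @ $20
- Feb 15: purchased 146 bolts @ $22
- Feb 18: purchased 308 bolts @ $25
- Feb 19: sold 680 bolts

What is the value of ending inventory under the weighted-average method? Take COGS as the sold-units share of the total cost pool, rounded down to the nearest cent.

Feb 19, sell 680: 680/1139 × $23,892.00 → $14,263.88
Ending inventory (cost pool remaining) = $9,628.12

Ending inventory = $9,628.12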